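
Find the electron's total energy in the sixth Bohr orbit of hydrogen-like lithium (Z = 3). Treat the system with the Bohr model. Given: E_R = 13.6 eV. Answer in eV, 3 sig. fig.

-3.40 eV

E_n = −E_R·Z²/n² = −13.6 × 3²/6² = -3.40 eV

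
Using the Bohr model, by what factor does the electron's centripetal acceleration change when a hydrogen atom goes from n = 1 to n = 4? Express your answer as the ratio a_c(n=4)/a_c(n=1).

a_c ∝ Z^3 · n^-4; with Z fixed, a_c ∝ n^-4.
a_c(n=4)/a_c(n=1) = (4/1)^-4 = 1/256

1/256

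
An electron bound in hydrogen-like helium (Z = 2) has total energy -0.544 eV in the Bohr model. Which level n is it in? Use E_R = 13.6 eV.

10

E_n = −E_R Z²/n² ⇒ n² = E_R Z²/(−E_n) = 13.6 × 2² / 0.544 ≈ 100.00
n = 10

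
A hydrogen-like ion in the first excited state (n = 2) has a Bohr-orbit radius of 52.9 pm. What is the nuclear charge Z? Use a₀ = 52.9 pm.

r_n = n²a₀/Z ⇒ Z = n²a₀/r = 2² × 52.9 / 52.9 ≈ 4.00
Z = 4

4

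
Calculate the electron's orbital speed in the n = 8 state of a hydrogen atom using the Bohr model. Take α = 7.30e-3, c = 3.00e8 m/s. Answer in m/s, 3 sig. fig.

v_n = Zαc/n = 1 × 0.00730 × 3.00e8 / 8
    = 2.74e5 m/s

2.74e5 m/s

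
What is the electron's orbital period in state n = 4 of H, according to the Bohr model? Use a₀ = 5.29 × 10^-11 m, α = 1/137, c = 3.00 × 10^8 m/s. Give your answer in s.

9.71 × 10^-15 s

r = n²a₀/Z = 4²·5.29 × 10^-11/1 = 8.46 × 10^-10 m
v = Zαc/n = 1·0.00730·3.00 × 10^8/4 = 5.47 × 10^5 m/s
T = 2πr/v = 9.71 × 10^-15 s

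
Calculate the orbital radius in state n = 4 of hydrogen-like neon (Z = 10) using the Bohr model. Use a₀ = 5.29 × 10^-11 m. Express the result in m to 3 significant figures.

8.46 × 10^-11 m

r_n = n²a₀/Z = 4² × 5.29 × 10^-11 / 10
    = 16 × 5.29 × 10^-11 / 10 = 8.46 × 10^-11 m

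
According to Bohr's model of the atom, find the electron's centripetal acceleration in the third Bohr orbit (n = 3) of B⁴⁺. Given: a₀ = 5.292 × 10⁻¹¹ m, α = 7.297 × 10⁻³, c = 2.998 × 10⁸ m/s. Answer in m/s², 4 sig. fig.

1.396 × 10²³ m/s²

r = n²a₀/Z = 9.526 × 10⁻¹¹ m, v = Zαc/n = 3.646 × 10⁶ m/s
a = v²/r = (3.646 × 10⁶)² / 9.526 × 10⁻¹¹ = 1.396 × 10²³ m/s²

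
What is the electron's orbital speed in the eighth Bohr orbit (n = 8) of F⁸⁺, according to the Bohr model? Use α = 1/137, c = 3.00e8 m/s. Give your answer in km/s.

2460 km/s

v_n = Zαc/n = 9 × 0.00730 × 3.00e8 / 8
    = 2460 km/s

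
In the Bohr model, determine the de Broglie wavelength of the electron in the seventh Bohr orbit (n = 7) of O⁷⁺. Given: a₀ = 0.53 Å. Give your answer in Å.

2.9 Å

The Bohr quantisation condition is nλ = 2πr_n.
r_n = n²a₀/Z = 3.2 Å
λ = 2πr_n/n = 2π·3.2/7 = 2.9 Å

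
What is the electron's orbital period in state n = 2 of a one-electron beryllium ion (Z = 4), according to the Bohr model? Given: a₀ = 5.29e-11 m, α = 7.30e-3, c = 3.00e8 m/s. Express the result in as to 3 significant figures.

75.9 as

r = n²a₀/Z = 2²·5.29e-11/4 = 5.29e-11 m
v = Zαc/n = 4·0.00730·3.00e8/2 = 4.38e6 m/s
T = 2πr/v = 7.59e-17 s = 75.9 as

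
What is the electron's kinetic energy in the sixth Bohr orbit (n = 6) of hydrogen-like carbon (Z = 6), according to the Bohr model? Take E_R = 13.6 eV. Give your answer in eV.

13.6 eV

For a Coulomb orbit the virial theorem gives K = −E_n.
E_n = −E_R·Z²/n², so K = E_R·Z²/n² = 13.6 × 6²/6² = 13.6 eV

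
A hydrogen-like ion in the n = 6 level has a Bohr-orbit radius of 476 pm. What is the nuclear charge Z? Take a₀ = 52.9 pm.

4

r_n = n²a₀/Z ⇒ Z = n²a₀/r = 6² × 52.9 / 476 ≈ 4.00
Z = 4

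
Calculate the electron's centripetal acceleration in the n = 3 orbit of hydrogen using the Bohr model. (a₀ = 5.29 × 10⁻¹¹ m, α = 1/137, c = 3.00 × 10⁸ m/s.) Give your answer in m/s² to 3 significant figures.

1.12 × 10²¹ m/s²

r = n²a₀/Z = 4.76 × 10⁻¹⁰ m, v = Zαc/n = 7.30 × 10⁵ m/s
a = v²/r = (7.30 × 10⁵)² / 4.76 × 10⁻¹⁰ = 1.12 × 10²¹ m/s²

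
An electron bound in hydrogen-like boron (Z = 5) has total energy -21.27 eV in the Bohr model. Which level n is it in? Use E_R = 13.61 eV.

E_n = −E_R Z²/n² ⇒ n² = E_R Z²/(−E_n) = 13.61 × 5² / 21.27 ≈ 16.00
n = 4

4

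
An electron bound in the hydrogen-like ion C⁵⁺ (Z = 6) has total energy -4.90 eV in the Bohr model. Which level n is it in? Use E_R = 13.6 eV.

10

E_n = −E_R Z²/n² ⇒ n² = E_R Z²/(−E_n) = 13.6 × 6² / 4.90 ≈ 99.92
n = 10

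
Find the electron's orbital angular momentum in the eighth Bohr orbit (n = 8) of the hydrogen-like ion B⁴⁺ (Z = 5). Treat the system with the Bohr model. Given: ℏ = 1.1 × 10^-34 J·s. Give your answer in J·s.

L_n = nℏ = 8 × 1.1 × 10^-34 = 8.8 × 10^-34 J·s

8.8 × 10^-34 J·s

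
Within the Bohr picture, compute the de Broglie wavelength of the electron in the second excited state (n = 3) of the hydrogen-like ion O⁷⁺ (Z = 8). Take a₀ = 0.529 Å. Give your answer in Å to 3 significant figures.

The Bohr quantisation condition is nλ = 2πr_n.
r_n = n²a₀/Z = 0.595 Å
λ = 2πr_n/n = 2π·0.595/3 = 1.25 Å

1.25 Å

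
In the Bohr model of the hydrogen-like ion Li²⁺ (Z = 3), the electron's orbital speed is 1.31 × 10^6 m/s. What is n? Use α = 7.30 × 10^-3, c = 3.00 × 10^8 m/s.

5

v_n = Zαc/n ⇒ n = Zαc/v = 3 × 0.00730 × 3.00 × 10^8 / 1.31 × 10^6 ≈ 5.02
n = 5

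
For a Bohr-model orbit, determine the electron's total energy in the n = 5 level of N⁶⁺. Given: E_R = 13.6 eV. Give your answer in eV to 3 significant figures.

-26.7 eV

E_n = −E_R·Z²/n² = −13.6 × 7²/5² = -26.7 eV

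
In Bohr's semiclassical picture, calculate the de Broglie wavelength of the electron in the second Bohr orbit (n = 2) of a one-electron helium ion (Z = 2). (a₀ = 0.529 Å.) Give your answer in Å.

The Bohr quantisation condition is nλ = 2πr_n.
r_n = n²a₀/Z = 1.06 Å
λ = 2πr_n/n = 2π·1.06/2 = 3.32 Å

3.32 Å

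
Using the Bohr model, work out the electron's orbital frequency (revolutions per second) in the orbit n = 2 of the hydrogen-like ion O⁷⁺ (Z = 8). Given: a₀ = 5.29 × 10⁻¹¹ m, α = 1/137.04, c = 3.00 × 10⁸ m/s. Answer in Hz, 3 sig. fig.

r = n²a₀/Z = 2.65 × 10⁻¹¹ m, v = Zαc/n = 8.76 × 10⁶ m/s
f = v/(2πr) = 5.27 × 10¹⁶ Hz

5.27 × 10¹⁶ Hz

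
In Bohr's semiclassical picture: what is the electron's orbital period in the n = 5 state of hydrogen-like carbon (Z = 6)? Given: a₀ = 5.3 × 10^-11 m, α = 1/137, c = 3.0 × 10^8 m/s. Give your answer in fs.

r = n²a₀/Z = 5²·5.3 × 10^-11/6 = 2.2 × 10^-10 m
v = Zαc/n = 6·0.0073·3.0 × 10^8/5 = 2.6 × 10^6 m/s
T = 2πr/v = 5.3 × 10^-16 s = 0.53 fs

0.53 fs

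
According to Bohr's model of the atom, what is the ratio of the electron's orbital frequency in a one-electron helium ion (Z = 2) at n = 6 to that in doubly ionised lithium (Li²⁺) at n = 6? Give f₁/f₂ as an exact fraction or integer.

4/9

f ∝ Z^2 · n^-3
f₁/f₂ = (2/3)^2 · (6/6)^-3 = 4/9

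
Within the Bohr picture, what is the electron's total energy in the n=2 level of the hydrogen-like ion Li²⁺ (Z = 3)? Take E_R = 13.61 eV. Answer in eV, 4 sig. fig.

E_n = −E_R·Z²/n² = −13.61 × 3²/2² = -30.62 eV

-30.62 eV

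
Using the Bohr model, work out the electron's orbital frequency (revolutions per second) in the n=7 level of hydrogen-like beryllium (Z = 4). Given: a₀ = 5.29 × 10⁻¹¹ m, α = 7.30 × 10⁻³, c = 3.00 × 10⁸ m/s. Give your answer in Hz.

r = n²a₀/Z = 6.48 × 10⁻¹⁰ m, v = Zαc/n = 1.25 × 10⁶ m/s
f = v/(2πr) = 3.07 × 10¹⁴ Hz

3.07 × 10¹⁴ Hz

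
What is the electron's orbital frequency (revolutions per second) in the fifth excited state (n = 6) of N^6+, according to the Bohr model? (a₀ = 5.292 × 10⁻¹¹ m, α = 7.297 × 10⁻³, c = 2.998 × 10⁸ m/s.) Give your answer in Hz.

1.493 × 10¹⁵ Hz

r = n²a₀/Z = 2.722 × 10⁻¹⁰ m, v = Zαc/n = 2.552 × 10⁶ m/s
f = v/(2πr) = 1.493 × 10¹⁵ Hz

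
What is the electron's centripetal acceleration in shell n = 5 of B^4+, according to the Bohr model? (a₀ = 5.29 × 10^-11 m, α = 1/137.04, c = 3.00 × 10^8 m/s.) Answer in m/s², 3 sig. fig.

r = n²a₀/Z = 2.64 × 10^-10 m, v = Zαc/n = 2.19 × 10^6 m/s
a = v²/r = (2.19 × 10^6)² / 2.64 × 10^-10 = 1.81 × 10^22 m/s²

1.81 × 10^22 m/s²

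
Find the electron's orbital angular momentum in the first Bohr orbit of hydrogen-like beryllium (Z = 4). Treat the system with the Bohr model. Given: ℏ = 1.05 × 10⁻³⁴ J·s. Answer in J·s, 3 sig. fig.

L_n = nℏ = 1 × 1.05 × 10⁻³⁴ = 1.05 × 10⁻³⁴ J·s

1.05 × 10⁻³⁴ J·s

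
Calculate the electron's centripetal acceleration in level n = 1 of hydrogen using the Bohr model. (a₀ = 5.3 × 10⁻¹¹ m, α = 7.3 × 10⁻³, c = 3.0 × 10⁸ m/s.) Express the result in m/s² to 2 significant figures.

9.0 × 10²² m/s²

r = n²a₀/Z = 5.3 × 10⁻¹¹ m, v = Zαc/n = 2.2 × 10⁶ m/s
a = v²/r = (2.2 × 10⁶)² / 5.3 × 10⁻¹¹ = 9.0 × 10²² m/s²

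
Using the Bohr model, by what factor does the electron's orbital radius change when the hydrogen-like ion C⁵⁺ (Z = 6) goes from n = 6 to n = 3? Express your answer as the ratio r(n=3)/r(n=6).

r ∝ Z^-1 · n^2; with Z fixed, r ∝ n^2.
r(n=3)/r(n=6) = (3/6)^2 = 1/4

1/4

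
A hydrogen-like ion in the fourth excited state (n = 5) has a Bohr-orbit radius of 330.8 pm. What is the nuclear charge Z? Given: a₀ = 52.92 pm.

r_n = n²a₀/Z ⇒ Z = n²a₀/r = 5² × 52.92 / 330.8 ≈ 4.00
Z = 4

4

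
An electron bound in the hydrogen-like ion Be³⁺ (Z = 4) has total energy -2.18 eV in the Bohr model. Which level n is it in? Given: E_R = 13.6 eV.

E_n = −E_R Z²/n² ⇒ n² = E_R Z²/(−E_n) = 13.6 × 4² / 2.18 ≈ 99.82
n = 10

10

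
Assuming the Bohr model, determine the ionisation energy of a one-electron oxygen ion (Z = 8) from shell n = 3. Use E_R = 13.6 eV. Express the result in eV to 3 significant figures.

96.7 eV

E_n = −E_R·Z²/n² = −13.6 × 8²/3² eV = -96.7 eV
Ionisation energy = −E_n = 96.7 eV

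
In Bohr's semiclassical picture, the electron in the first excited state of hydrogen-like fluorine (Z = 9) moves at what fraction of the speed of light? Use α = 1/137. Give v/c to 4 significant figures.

0.03285

v_n = Zαc/n, so v/c = Zα/n = 9 × 0.007299 / 2 = 0.03285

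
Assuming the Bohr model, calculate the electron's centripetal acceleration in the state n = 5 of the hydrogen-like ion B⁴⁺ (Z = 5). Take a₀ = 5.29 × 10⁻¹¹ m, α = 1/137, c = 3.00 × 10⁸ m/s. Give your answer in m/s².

1.81 × 10²² m/s²

r = n²a₀/Z = 2.64 × 10⁻¹⁰ m, v = Zαc/n = 2.19 × 10⁶ m/s
a = v²/r = (2.19 × 10⁶)² / 2.64 × 10⁻¹⁰ = 1.81 × 10²² m/s²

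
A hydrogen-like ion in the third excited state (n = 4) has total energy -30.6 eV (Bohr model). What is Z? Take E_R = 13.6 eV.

E_n = −E_R Z²/n² ⇒ Z² = −E_n n²/E_R = 30.6 × 4² / 13.6 ≈ 36.00
Z = 6

6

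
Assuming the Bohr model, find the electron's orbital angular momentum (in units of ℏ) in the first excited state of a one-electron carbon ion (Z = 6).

L_n = nℏ, so L/ℏ = n = 2.

2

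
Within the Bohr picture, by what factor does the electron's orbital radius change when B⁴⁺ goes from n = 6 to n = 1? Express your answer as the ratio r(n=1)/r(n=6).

r ∝ Z^-1 · n^2; with Z fixed, r ∝ n^2.
r(n=1)/r(n=6) = (1/6)^2 = 1/36

1/36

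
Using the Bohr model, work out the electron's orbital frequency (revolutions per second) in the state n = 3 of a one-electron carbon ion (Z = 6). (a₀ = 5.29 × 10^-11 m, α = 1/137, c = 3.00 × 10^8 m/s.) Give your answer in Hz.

8.78 × 10^15 Hz

r = n²a₀/Z = 7.94 × 10^-11 m, v = Zαc/n = 4.38 × 10^6 m/s
f = v/(2πr) = 8.78 × 10^15 Hz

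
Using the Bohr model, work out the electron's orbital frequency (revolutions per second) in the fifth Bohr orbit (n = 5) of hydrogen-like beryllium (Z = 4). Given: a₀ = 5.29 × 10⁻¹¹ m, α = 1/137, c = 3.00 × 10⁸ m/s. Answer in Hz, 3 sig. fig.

8.43 × 10¹⁴ Hz

r = n²a₀/Z = 3.31 × 10⁻¹⁰ m, v = Zαc/n = 1.75 × 10⁶ m/s
f = v/(2πr) = 8.43 × 10¹⁴ Hz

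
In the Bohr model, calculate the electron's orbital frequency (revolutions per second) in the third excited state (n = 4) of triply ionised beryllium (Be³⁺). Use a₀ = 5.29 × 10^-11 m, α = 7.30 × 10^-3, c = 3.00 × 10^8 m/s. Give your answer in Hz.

1.65 × 10^15 Hz

r = n²a₀/Z = 2.12 × 10^-10 m, v = Zαc/n = 2.19 × 10^6 m/s
f = v/(2πr) = 1.65 × 10^15 Hz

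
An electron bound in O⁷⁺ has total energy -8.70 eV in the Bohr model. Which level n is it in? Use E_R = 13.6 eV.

10

E_n = −E_R Z²/n² ⇒ n² = E_R Z²/(−E_n) = 13.6 × 8² / 8.70 ≈ 100.05
n = 10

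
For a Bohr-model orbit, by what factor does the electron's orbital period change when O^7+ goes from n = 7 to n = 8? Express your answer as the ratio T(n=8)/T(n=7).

512/343

T ∝ Z^-2 · n^3; with Z fixed, T ∝ n^3.
T(n=8)/T(n=7) = (8/7)^3 = 512/343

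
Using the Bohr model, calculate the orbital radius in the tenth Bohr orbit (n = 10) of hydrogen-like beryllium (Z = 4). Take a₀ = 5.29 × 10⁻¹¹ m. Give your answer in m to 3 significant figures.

r_n = n²a₀/Z = 10² × 5.29 × 10⁻¹¹ / 4
    = 100 × 5.29 × 10⁻¹¹ / 4 = 1.32 × 10⁻⁹ m

1.32 × 10⁻⁹ m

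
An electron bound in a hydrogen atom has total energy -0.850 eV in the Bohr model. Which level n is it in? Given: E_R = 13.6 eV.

4

E_n = −E_R Z²/n² ⇒ n² = E_R Z²/(−E_n) = 13.6 × 1² / 0.850 ≈ 16.00
n = 4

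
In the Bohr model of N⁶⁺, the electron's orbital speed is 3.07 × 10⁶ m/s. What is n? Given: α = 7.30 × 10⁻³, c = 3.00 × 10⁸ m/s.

5

v_n = Zαc/n ⇒ n = Zαc/v = 7 × 0.00730 × 3.00 × 10⁸ / 3.07 × 10⁶ ≈ 4.99
n = 5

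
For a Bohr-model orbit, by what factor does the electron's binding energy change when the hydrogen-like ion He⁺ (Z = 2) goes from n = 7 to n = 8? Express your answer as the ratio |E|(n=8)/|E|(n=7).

49/64

|E| ∝ Z^2 · n^-2; with Z fixed, |E| ∝ n^-2.
|E|(n=8)/|E|(n=7) = (8/7)^-2 = 49/64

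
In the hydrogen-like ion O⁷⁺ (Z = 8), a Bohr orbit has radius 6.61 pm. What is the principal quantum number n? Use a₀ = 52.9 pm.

r_n = n²a₀/Z ⇒ n² = rZ/a₀ = 6.61 × 8 / 52.9 ≈ 1.00
n = 1

1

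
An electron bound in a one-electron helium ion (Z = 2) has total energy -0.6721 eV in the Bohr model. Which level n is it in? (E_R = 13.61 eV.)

9

E_n = −E_R Z²/n² ⇒ n² = E_R Z²/(−E_n) = 13.61 × 2² / 0.6721 ≈ 81.00
n = 9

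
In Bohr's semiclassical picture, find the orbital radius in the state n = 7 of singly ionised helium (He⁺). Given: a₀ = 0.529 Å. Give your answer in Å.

13.0 Å

r_n = n²a₀/Z = 7² × 0.529 / 2
    = 49 × 0.529 / 2 = 13.0 Å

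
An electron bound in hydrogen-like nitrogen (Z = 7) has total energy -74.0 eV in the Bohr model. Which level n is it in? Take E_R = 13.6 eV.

3

E_n = −E_R Z²/n² ⇒ n² = E_R Z²/(−E_n) = 13.6 × 7² / 74.0 ≈ 9.01
n = 3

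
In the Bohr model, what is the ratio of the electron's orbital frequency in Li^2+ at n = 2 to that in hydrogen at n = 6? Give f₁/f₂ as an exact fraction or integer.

f ∝ Z^2 · n^-3
f₁/f₂ = (3/1)^2 · (2/6)^-3 = 243

243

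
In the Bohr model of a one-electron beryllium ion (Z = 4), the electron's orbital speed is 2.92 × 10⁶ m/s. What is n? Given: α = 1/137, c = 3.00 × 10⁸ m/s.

v_n = Zαc/n ⇒ n = Zαc/v = 4 × 0.00730 × 3.00 × 10⁸ / 2.92 × 10⁶ ≈ 3.00
n = 3

3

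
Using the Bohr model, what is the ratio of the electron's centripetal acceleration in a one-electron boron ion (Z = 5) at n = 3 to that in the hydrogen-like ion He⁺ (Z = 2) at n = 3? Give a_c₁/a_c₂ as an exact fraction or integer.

125/8

a_c ∝ Z^3 · n^-4
a_c₁/a_c₂ = (5/2)^3 · (3/3)^-4 = 125/8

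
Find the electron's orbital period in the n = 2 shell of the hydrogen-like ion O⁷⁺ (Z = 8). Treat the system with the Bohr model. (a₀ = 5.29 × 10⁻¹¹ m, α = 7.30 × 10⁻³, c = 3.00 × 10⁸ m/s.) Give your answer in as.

r = n²a₀/Z = 2²·5.29 × 10⁻¹¹/8 = 2.65 × 10⁻¹¹ m
v = Zαc/n = 8·0.00730·3.00 × 10⁸/2 = 8.76 × 10⁶ m/s
T = 2πr/v = 1.90 × 10⁻¹⁷ s = 19.0 as

19.0 as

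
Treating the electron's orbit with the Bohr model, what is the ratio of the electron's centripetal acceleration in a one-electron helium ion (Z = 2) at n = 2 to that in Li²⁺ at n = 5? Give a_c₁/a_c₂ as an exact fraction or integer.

625/54

a_c ∝ Z^3 · n^-4
a_c₁/a_c₂ = (2/3)^3 · (2/5)^-4 = 625/54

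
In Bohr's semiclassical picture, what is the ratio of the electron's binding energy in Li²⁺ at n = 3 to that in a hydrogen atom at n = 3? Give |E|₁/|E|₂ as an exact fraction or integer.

9

|E| ∝ Z^2 · n^-2
|E|₁/|E|₂ = (3/1)^2 · (3/3)^-2 = 9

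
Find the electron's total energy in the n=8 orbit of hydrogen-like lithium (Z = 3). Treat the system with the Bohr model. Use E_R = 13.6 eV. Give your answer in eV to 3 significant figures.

E_n = −E_R·Z²/n² = −13.6 × 3²/8² = -1.91 eV

-1.91 eV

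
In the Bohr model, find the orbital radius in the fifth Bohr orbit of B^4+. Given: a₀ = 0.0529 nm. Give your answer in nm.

r_n = n²a₀/Z = 5² × 0.0529 / 5
    = 25 × 0.0529 / 5 = 0.265 nm

0.265 nm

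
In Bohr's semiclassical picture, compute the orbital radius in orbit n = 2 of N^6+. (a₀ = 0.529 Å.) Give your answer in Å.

0.302 Å

r_n = n²a₀/Z = 2² × 0.529 / 7
    = 4 × 0.529 / 7 = 0.302 Å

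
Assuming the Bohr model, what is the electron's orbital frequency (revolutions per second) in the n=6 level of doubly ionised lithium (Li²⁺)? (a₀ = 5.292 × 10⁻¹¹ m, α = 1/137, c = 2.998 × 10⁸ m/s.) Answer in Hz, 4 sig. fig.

2.742 × 10¹⁴ Hz

r = n²a₀/Z = 6.350 × 10⁻¹⁰ m, v = Zαc/n = 1.094 × 10⁶ m/s
f = v/(2πr) = 2.742 × 10¹⁴ Hz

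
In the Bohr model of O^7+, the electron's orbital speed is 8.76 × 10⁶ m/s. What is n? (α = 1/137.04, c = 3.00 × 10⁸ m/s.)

v_n = Zαc/n ⇒ n = Zαc/v = 8 × 0.00730 × 3.00 × 10⁸ / 8.76 × 10⁶ ≈ 2.00
n = 2

2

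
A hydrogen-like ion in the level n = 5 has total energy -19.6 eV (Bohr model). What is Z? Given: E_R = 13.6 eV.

E_n = −E_R Z²/n² ⇒ Z² = −E_n n²/E_R = 19.6 × 5² / 13.6 ≈ 36.03
Z = 6

6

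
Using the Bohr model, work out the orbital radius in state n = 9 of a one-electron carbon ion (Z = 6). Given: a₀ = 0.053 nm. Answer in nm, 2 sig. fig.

0.72 nm

r_n = n²a₀/Z = 9² × 0.053 / 6
    = 81 × 0.053 / 6 = 0.72 nm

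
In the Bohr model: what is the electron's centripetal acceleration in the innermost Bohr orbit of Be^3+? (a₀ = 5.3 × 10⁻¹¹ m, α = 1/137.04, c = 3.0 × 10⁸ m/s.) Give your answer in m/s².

5.8 × 10²⁴ m/s²

r = n²a₀/Z = 1.3 × 10⁻¹¹ m, v = Zαc/n = 8.8 × 10⁶ m/s
a = v²/r = (8.8 × 10⁶)² / 1.3 × 10⁻¹¹ = 5.8 × 10²⁴ m/s²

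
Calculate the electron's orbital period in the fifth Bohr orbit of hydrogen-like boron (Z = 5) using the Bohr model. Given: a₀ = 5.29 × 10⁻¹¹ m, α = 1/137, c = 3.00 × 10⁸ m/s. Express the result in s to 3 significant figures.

r = n²a₀/Z = 5²·5.29 × 10⁻¹¹/5 = 2.64 × 10⁻¹⁰ m
v = Zαc/n = 5·0.00730·3.00 × 10⁸/5 = 2.19 × 10⁶ m/s
T = 2πr/v = 7.59 × 10⁻¹⁶ s

7.59 × 10⁻¹⁶ s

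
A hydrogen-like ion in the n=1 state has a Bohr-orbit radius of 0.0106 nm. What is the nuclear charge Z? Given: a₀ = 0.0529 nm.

r_n = n²a₀/Z ⇒ Z = n²a₀/r = 1² × 0.0529 / 0.0106 ≈ 4.99
Z = 5

5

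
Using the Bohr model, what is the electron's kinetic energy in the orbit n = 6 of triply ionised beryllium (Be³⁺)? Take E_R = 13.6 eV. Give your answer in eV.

6.04 eV

For a Coulomb orbit the virial theorem gives K = −E_n.
E_n = −E_R·Z²/n², so K = E_R·Z²/n² = 13.6 × 4²/6² = 6.04 eV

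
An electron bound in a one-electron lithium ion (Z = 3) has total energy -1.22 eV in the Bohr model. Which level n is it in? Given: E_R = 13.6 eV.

10

E_n = −E_R Z²/n² ⇒ n² = E_R Z²/(−E_n) = 13.6 × 3² / 1.22 ≈ 100.33
n = 10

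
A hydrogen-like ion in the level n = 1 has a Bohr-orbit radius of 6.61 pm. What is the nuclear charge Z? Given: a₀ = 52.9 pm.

8

r_n = n²a₀/Z ⇒ Z = n²a₀/r = 1² × 52.9 / 6.61 ≈ 8.00
Z = 8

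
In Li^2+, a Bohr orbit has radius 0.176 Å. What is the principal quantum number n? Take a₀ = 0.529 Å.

r_n = n²a₀/Z ⇒ n² = rZ/a₀ = 0.176 × 3 / 0.529 ≈ 1.00
n = 1

1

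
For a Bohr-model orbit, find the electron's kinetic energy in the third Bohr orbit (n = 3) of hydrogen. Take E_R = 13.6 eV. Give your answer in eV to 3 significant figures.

For a Coulomb orbit the virial theorem gives K = −E_n.
E_n = −E_R·Z²/n², so K = E_R·Z²/n² = 13.6 × 1²/3² = 1.51 eV

1.51 eV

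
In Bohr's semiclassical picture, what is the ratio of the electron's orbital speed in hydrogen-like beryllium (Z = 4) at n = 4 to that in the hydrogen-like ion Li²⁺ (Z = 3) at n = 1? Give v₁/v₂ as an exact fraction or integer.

1/3

v ∝ Z^1 · n^-1
v₁/v₂ = (4/3)^1 · (4/1)^-1 = 1/3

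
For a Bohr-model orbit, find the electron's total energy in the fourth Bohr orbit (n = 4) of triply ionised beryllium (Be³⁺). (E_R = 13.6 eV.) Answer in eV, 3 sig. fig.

-13.6 eV

E_n = −E_R·Z²/n² = −13.6 × 4²/4² = -13.6 eV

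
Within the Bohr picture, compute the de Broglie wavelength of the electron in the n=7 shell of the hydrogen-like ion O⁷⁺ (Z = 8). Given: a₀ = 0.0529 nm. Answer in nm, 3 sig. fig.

0.291 nm

The Bohr quantisation condition is nλ = 2πr_n.
r_n = n²a₀/Z = 0.324 nm
λ = 2πr_n/n = 2π·0.324/7 = 0.291 nm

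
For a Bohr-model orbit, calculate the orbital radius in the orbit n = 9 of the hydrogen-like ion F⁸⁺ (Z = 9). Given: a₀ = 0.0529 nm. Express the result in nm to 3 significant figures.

0.476 nm

r_n = n²a₀/Z = 9² × 0.0529 / 9
    = 81 × 0.0529 / 9 = 0.476 nm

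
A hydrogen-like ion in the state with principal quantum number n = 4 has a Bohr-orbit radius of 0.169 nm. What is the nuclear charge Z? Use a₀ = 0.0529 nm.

r_n = n²a₀/Z ⇒ Z = n²a₀/r = 4² × 0.0529 / 0.169 ≈ 5.01
Z = 5

5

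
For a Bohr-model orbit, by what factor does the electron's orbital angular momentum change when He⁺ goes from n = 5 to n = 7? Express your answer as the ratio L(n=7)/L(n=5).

L = nℏ depends only on n, so L ∝ n.
L(n=7)/L(n=5) = (7/5)^1 = 7/5

7/5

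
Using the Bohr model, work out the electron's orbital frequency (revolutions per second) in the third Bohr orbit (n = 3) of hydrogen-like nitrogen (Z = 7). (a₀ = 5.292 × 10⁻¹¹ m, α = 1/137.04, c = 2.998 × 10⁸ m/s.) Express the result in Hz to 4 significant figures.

r = n²a₀/Z = 6.804 × 10⁻¹¹ m, v = Zαc/n = 5.105 × 10⁶ m/s
f = v/(2πr) = 1.194 × 10¹⁶ Hz

1.194 × 10¹⁶ Hz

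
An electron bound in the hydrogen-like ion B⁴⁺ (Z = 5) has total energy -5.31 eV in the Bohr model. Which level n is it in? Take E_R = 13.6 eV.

E_n = −E_R Z²/n² ⇒ n² = E_R Z²/(−E_n) = 13.6 × 5² / 5.31 ≈ 64.03
n = 8

8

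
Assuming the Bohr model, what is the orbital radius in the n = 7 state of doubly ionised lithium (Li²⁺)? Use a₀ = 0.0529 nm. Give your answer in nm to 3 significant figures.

r_n = n²a₀/Z = 7² × 0.0529 / 3
    = 49 × 0.0529 / 3 = 0.864 nm

0.864 nm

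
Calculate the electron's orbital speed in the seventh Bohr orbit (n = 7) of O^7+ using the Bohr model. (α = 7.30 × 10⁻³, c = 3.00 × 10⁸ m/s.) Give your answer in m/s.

v_n = Zαc/n = 8 × 0.00730 × 3.00 × 10⁸ / 7
    = 2.50 × 10⁶ m/s

2.50 × 10⁶ m/s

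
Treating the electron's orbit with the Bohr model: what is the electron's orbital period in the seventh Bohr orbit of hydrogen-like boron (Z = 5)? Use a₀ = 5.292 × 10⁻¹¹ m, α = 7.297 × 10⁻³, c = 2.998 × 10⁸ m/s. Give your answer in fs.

r = n²a₀/Z = 7²·5.292 × 10⁻¹¹/5 = 5.186 × 10⁻¹⁰ m
v = Zαc/n = 5·0.007297·2.998 × 10⁸/7 = 1.563 × 10⁶ m/s
T = 2πr/v = 2.085 × 10⁻¹⁵ s = 2.085 fs

2.085 fs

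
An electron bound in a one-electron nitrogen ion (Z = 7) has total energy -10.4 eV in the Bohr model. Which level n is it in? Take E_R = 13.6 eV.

8

E_n = −E_R Z²/n² ⇒ n² = E_R Z²/(−E_n) = 13.6 × 7² / 10.4 ≈ 64.08
n = 8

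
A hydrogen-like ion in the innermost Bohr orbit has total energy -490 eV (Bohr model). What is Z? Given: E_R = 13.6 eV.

E_n = −E_R Z²/n² ⇒ Z² = −E_n n²/E_R = 490 × 1² / 13.6 ≈ 36.03
Z = 6

6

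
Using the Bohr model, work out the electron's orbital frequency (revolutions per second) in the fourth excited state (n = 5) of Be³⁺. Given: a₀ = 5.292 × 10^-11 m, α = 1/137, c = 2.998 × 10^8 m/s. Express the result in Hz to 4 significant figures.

r = n²a₀/Z = 3.308 × 10^-10 m, v = Zαc/n = 1.751 × 10^6 m/s
f = v/(2πr) = 8.424 × 10^14 Hz

8.424 × 10^14 Hz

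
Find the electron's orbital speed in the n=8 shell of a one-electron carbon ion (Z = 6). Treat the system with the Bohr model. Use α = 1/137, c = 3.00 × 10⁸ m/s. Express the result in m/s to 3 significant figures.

v_n = Zαc/n = 6 × 0.00730 × 3.00 × 10⁸ / 8
    = 1.64 × 10⁶ m/s

1.64 × 10⁶ m/s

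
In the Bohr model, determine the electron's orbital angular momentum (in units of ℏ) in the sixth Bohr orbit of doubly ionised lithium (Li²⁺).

L_n = nℏ, so L/ℏ = n = 6.

6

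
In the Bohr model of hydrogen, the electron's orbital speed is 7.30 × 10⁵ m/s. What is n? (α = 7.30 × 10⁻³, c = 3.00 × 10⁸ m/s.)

3

v_n = Zαc/n ⇒ n = Zαc/v = 1 × 0.00730 × 3.00 × 10⁸ / 7.30 × 10⁵ ≈ 3.00
n = 3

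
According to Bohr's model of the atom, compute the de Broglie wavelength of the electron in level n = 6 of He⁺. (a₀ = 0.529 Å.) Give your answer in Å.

The Bohr quantisation condition is nλ = 2πr_n.
r_n = n²a₀/Z = 9.52 Å
λ = 2πr_n/n = 2π·9.52/6 = 9.97 Å

9.97 Å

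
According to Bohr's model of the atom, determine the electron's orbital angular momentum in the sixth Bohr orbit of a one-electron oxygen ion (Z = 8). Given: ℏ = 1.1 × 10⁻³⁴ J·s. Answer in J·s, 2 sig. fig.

6.6 × 10⁻³⁴ J·s

L_n = nℏ = 6 × 1.1 × 10⁻³⁴ = 6.6 × 10⁻³⁴ J·s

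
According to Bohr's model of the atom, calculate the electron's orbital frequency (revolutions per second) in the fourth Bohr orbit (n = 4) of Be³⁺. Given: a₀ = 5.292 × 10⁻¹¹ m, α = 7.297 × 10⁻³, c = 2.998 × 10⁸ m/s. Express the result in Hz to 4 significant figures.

1.645 × 10¹⁵ Hz

r = n²a₀/Z = 2.117 × 10⁻¹⁰ m, v = Zαc/n = 2.188 × 10⁶ m/s
f = v/(2πr) = 1.645 × 10¹⁵ Hz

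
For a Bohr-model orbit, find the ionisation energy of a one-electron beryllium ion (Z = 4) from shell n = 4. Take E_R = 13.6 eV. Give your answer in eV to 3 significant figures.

13.6 eV

E_n = −E_R·Z²/n² = −13.6 × 4²/4² eV = -13.6 eV
Ionisation energy = −E_n = 13.6 eV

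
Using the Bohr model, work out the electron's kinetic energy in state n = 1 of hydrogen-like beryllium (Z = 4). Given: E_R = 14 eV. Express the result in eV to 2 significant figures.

220 eV

For a Coulomb orbit the virial theorem gives K = −E_n.
E_n = −E_R·Z²/n², so K = E_R·Z²/n² = 14 × 4²/1² = 220 eV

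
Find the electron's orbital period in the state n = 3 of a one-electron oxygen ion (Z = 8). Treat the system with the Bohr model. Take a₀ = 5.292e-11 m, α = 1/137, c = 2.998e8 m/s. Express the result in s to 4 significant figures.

r = n²a₀/Z = 3²·5.292e-11/8 = 5.954e-11 m
v = Zαc/n = 8·0.007299·2.998e8/3 = 5.836e6 m/s
T = 2πr/v = 6.410e-17 s

6.410e-17 s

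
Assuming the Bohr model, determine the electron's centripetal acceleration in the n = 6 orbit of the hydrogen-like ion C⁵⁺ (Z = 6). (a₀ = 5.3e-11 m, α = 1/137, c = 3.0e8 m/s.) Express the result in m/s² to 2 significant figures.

1.5e22 m/s²

r = n²a₀/Z = 3.2e-10 m, v = Zαc/n = 2.2e6 m/s
a = v²/r = (2.2e6)² / 3.2e-10 = 1.5e22 m/s²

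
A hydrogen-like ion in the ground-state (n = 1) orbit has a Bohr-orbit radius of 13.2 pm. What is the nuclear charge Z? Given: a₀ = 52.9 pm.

4

r_n = n²a₀/Z ⇒ Z = n²a₀/r = 1² × 52.9 / 13.2 ≈ 4.01
Z = 4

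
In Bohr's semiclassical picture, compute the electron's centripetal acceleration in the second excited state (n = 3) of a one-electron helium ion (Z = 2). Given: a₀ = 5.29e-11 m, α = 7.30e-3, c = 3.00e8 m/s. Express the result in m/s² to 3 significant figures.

r = n²a₀/Z = 2.38e-10 m, v = Zαc/n = 1.46e6 m/s
a = v²/r = (1.46e6)² / 2.38e-10 = 8.95e21 m/s²

8.95e21 m/s²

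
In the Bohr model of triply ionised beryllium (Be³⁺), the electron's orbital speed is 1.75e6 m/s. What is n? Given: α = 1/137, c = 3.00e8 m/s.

5

v_n = Zαc/n ⇒ n = Zαc/v = 4 × 0.00730 × 3.00e8 / 1.75e6 ≈ 5.01
n = 5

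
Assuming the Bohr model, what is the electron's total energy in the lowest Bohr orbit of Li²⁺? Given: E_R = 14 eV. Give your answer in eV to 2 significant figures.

-130 eV

E_n = −E_R·Z²/n² = −14 × 3²/1² = -130 eV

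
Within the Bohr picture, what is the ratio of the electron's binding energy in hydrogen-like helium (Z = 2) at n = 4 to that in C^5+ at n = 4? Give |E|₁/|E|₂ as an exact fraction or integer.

|E| ∝ Z^2 · n^-2
|E|₁/|E|₂ = (2/6)^2 · (4/4)^-2 = 1/9

1/9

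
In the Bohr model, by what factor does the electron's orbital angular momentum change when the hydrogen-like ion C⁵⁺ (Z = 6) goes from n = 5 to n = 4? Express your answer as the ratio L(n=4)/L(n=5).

4/5

L = nℏ depends only on n, so L ∝ n.
L(n=4)/L(n=5) = (4/5)^1 = 4/5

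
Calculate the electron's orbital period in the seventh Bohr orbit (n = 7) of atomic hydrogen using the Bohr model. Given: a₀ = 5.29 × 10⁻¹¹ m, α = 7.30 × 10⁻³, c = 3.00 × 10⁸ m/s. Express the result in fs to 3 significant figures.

r = n²a₀/Z = 7²·5.29 × 10⁻¹¹/1 = 2.59 × 10⁻⁹ m
v = Zαc/n = 1·0.00730·3.00 × 10⁸/7 = 3.13 × 10⁵ m/s
T = 2πr/v = 5.21 × 10⁻¹⁴ s = 52.1 fs

52.1 fs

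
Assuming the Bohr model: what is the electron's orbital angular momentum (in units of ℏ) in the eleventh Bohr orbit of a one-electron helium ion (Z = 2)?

11

L_n = nℏ, so L/ℏ = n = 11.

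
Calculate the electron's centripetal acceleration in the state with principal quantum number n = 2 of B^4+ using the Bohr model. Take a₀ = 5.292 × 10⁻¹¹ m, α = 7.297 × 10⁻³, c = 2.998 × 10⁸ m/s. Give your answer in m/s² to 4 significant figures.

r = n²a₀/Z = 4.234 × 10⁻¹¹ m, v = Zαc/n = 5.469 × 10⁶ m/s
a = v²/r = (5.469 × 10⁶)² / 4.234 × 10⁻¹¹ = 7.065 × 10²³ m/s²

7.065 × 10²³ m/s²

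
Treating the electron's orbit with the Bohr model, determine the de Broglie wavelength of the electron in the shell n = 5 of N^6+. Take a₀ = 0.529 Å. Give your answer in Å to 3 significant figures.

2.37 Å

The Bohr quantisation condition is nλ = 2πr_n.
r_n = n²a₀/Z = 1.89 Å
λ = 2πr_n/n = 2π·1.89/5 = 2.37 Å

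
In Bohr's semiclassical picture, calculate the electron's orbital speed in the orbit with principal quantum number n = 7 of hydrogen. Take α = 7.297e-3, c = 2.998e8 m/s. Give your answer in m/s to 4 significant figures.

3.125e5 m/s

v_n = Zαc/n = 1 × 0.007297 × 2.998e8 / 7
    = 3.125e5 m/s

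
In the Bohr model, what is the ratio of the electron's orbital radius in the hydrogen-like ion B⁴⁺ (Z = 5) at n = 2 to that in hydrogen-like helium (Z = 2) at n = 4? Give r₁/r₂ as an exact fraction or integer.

r ∝ Z^-1 · n^2
r₁/r₂ = (5/2)^-1 · (2/4)^2 = 1/10

1/10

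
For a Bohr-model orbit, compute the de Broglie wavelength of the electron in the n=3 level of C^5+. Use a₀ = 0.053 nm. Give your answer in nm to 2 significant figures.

0.17 nm

The Bohr quantisation condition is nλ = 2πr_n.
r_n = n²a₀/Z = 0.080 nm
λ = 2πr_n/n = 2π·0.080/3 = 0.17 nm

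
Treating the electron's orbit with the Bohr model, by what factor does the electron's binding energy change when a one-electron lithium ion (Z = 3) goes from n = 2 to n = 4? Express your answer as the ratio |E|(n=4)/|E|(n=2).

|E| ∝ Z^2 · n^-2; with Z fixed, |E| ∝ n^-2.
|E|(n=4)/|E|(n=2) = (4/2)^-2 = 1/4

1/4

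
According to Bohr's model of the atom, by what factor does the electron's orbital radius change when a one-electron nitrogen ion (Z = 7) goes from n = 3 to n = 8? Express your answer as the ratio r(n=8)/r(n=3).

r ∝ Z^-1 · n^2; with Z fixed, r ∝ n^2.
r(n=8)/r(n=3) = (8/3)^2 = 64/9

64/9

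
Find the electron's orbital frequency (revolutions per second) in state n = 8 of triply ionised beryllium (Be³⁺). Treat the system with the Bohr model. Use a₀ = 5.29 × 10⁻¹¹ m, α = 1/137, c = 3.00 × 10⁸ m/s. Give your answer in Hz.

r = n²a₀/Z = 8.46 × 10⁻¹⁰ m, v = Zαc/n = 1.09 × 10⁶ m/s
f = v/(2πr) = 2.06 × 10¹⁴ Hz

2.06 × 10¹⁴ Hz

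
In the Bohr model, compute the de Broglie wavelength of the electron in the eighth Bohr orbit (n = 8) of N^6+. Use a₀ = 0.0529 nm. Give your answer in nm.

The Bohr quantisation condition is nλ = 2πr_n.
r_n = n²a₀/Z = 0.484 nm
λ = 2πr_n/n = 2π·0.484/8 = 0.380 nm

0.380 nm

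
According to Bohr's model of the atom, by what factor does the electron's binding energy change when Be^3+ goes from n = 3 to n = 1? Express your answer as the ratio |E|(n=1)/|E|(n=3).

|E| ∝ Z^2 · n^-2; with Z fixed, |E| ∝ n^-2.
|E|(n=1)/|E|(n=3) = (1/3)^-2 = 9

9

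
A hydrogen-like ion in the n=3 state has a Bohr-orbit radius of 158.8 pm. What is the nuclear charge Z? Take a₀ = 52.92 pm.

r_n = n²a₀/Z ⇒ Z = n²a₀/r = 3² × 52.92 / 158.8 ≈ 3.00
Z = 3

3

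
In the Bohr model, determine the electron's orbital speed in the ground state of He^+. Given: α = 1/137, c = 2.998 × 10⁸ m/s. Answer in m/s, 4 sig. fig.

v_n = Zαc/n = 2 × 0.007299 × 2.998 × 10⁸ / 1
    = 4.377 × 10⁶ m/s

4.377 × 10⁶ m/s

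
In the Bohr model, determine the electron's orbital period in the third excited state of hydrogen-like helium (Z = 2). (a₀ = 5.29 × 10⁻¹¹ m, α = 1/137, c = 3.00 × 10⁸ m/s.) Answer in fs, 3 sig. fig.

2.43 fs

r = n²a₀/Z = 4²·5.29 × 10⁻¹¹/2 = 4.23 × 10⁻¹⁰ m
v = Zαc/n = 2·0.00730·3.00 × 10⁸/4 = 1.09 × 10⁶ m/s
T = 2πr/v = 2.43 × 10⁻¹⁵ s = 2.43 fs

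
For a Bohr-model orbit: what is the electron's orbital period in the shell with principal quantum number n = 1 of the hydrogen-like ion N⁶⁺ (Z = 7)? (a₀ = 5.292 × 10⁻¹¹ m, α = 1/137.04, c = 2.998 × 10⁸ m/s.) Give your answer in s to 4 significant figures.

r = n²a₀/Z = 1²·5.292 × 10⁻¹¹/7 = 7.560 × 10⁻¹² m
v = Zαc/n = 7·0.007297·2.998 × 10⁸/1 = 1.531 × 10⁷ m/s
T = 2πr/v = 3.102 × 10⁻¹⁸ s

3.102 × 10⁻¹⁸ s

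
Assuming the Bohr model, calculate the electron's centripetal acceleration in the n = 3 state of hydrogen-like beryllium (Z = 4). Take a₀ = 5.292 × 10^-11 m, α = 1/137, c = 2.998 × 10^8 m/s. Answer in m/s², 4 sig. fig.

r = n²a₀/Z = 1.191 × 10^-10 m, v = Zαc/n = 2.918 × 10^6 m/s
a = v²/r = (2.918 × 10^6)² / 1.191 × 10^-10 = 7.150 × 10^22 m/s²

7.150 × 10^22 m/s²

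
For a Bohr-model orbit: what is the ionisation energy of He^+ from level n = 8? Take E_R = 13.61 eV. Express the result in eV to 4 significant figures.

E_n = −E_R·Z²/n² = −13.61 × 2²/8² eV = -0.8506 eV
Ionisation energy = −E_n = 0.8506 eV

0.8506 eV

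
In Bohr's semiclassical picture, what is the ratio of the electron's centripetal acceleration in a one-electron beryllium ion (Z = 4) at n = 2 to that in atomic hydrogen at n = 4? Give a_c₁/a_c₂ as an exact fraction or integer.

a_c ∝ Z^3 · n^-4
a_c₁/a_c₂ = (4/1)^3 · (2/4)^-4 = 1024

1024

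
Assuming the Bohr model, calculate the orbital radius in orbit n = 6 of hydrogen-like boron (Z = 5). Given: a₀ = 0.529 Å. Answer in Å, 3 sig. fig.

3.81 Å

r_n = n²a₀/Z = 6² × 0.529 / 5
    = 36 × 0.529 / 5 = 3.81 Å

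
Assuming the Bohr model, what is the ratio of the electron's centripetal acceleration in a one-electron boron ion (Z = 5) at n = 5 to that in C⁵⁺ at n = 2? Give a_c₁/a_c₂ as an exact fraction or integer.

2/135

a_c ∝ Z^3 · n^-4
a_c₁/a_c₂ = (5/6)^3 · (5/2)^-4 = 2/135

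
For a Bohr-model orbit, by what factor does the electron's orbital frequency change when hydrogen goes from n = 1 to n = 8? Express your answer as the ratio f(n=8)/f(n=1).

f ∝ Z^2 · n^-3; with Z fixed, f ∝ n^-3.
f(n=8)/f(n=1) = (8/1)^-3 = 1/512

1/512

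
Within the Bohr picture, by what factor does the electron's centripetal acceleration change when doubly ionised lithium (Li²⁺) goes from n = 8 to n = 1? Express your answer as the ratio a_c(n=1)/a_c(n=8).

4096

a_c ∝ Z^3 · n^-4; with Z fixed, a_c ∝ n^-4.
a_c(n=1)/a_c(n=8) = (1/8)^-4 = 4096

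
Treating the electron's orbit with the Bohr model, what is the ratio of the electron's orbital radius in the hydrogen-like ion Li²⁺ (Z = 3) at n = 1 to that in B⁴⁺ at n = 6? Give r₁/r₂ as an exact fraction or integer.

r ∝ Z^-1 · n^2
r₁/r₂ = (3/5)^-1 · (1/6)^2 = 5/108

5/108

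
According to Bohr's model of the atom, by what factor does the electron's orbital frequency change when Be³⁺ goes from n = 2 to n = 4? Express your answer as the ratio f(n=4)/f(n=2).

f ∝ Z^2 · n^-3; with Z fixed, f ∝ n^-3.
f(n=4)/f(n=2) = (4/2)^-3 = 1/8

1/8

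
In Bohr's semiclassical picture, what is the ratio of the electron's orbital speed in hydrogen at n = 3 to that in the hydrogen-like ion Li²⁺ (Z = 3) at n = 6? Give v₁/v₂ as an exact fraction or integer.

2/3

v ∝ Z^1 · n^-1
v₁/v₂ = (1/3)^1 · (3/6)^-1 = 2/3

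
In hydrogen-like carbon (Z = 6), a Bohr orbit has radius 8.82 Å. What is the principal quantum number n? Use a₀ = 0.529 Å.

r_n = n²a₀/Z ⇒ n² = rZ/a₀ = 8.82 × 6 / 0.529 ≈ 100.04
n = 10

10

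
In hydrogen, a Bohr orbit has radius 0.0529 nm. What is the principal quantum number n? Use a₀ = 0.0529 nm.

1

r_n = n²a₀/Z ⇒ n² = rZ/a₀ = 0.0529 × 1 / 0.0529 ≈ 1.00
n = 1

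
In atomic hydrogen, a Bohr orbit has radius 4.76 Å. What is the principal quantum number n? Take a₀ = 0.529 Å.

3

r_n = n²a₀/Z ⇒ n² = rZ/a₀ = 4.76 × 1 / 0.529 ≈ 9.00
n = 3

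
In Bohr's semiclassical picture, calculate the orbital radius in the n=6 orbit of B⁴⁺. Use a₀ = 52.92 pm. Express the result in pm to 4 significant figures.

381.0 pm

r_n = n²a₀/Z = 6² × 52.92 / 5
    = 36 × 52.92 / 5 = 381.0 pm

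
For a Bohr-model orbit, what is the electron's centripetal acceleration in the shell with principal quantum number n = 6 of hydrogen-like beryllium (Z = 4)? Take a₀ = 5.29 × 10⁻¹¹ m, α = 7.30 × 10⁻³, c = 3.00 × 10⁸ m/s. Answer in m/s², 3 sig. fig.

r = n²a₀/Z = 4.76 × 10⁻¹⁰ m, v = Zαc/n = 1.46 × 10⁶ m/s
a = v²/r = (1.46 × 10⁶)² / 4.76 × 10⁻¹⁰ = 4.48 × 10²¹ m/s²

4.48 × 10²¹ m/s²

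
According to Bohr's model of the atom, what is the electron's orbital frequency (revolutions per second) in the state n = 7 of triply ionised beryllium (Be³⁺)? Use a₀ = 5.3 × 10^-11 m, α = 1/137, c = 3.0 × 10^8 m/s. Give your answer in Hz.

r = n²a₀/Z = 6.5 × 10^-10 m, v = Zαc/n = 1.3 × 10^6 m/s
f = v/(2πr) = 3.1 × 10^14 Hz

3.1 × 10^14 Hz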